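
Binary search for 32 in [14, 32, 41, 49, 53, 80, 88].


Step 1: lo=0, hi=6, mid=3, val=49
Step 2: lo=0, hi=2, mid=1, val=32

Found at index 1


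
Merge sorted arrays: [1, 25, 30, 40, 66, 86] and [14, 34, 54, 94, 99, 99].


Take 1 from A
Take 14 from B
Take 25 from A
Take 30 from A
Take 34 from B
Take 40 from A
Take 54 from B
Take 66 from A
Take 86 from A

Merged: [1, 14, 25, 30, 34, 40, 54, 66, 86, 94, 99, 99]


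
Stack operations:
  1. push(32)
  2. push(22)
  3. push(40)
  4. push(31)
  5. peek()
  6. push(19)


push(32) -> [32]
push(22) -> [32, 22]
push(40) -> [32, 22, 40]
push(31) -> [32, 22, 40, 31]
peek()->31
push(19) -> [32, 22, 40, 31, 19]

Final stack: [32, 22, 40, 31, 19]


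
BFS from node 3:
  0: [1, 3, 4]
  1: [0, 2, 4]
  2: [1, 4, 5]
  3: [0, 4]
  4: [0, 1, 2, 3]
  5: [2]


Visit 3, enqueue [0, 4]
Visit 0, enqueue [1]
Visit 4, enqueue [2]
Visit 1, enqueue []
Visit 2, enqueue [5]
Visit 5, enqueue []

BFS order: [3, 0, 4, 1, 2, 5]


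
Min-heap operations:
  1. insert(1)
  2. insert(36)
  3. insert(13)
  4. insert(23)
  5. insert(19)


insert(1) -> [1]
insert(36) -> [1, 36]
insert(13) -> [1, 36, 13]
insert(23) -> [1, 23, 13, 36]
insert(19) -> [1, 19, 13, 36, 23]

Final heap: [1, 19, 13, 36, 23]


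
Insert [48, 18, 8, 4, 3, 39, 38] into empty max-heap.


Insert 48: [48]
Insert 18: [48, 18]
Insert 8: [48, 18, 8]
Insert 4: [48, 18, 8, 4]
Insert 3: [48, 18, 8, 4, 3]
Insert 39: [48, 18, 39, 4, 3, 8]
Insert 38: [48, 18, 39, 4, 3, 8, 38]

Final heap: [48, 18, 39, 4, 3, 8, 38]


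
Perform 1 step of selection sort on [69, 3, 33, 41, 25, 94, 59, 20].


Initial: [69, 3, 33, 41, 25, 94, 59, 20]
Step 1: min=3 at 1
  Swap: [3, 69, 33, 41, 25, 94, 59, 20]

After 1 step: [3, 69, 33, 41, 25, 94, 59, 20]


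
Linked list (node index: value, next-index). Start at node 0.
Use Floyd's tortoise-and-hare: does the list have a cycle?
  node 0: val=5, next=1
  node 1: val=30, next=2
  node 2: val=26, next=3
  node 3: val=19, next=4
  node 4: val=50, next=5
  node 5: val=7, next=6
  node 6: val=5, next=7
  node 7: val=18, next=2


Floyd's tortoise (slow, +1) and hare (fast, +2):
  init: slow=0, fast=0
  step 1: slow=1, fast=2
  step 2: slow=2, fast=4
  step 3: slow=3, fast=6
  step 4: slow=4, fast=2
  step 5: slow=5, fast=4
  step 6: slow=6, fast=6
  slow == fast at node 6: cycle detected

Cycle: yes


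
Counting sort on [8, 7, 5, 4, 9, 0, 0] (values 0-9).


Input: [8, 7, 5, 4, 9, 0, 0]
Counts: [2, 0, 0, 0, 1, 1, 0, 1, 1, 1]

Sorted: [0, 0, 4, 5, 7, 8, 9]


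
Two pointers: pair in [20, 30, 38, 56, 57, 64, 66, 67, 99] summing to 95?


lo=0(20)+hi=8(99)=119
lo=0(20)+hi=7(67)=87
lo=1(30)+hi=7(67)=97
lo=1(30)+hi=6(66)=96
lo=1(30)+hi=5(64)=94
lo=2(38)+hi=5(64)=102
lo=2(38)+hi=4(57)=95

Yes: 38+57=95


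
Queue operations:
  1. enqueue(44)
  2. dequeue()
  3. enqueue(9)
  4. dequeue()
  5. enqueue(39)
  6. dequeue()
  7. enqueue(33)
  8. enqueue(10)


enqueue(44) -> [44]
dequeue()->44, []
enqueue(9) -> [9]
dequeue()->9, []
enqueue(39) -> [39]
dequeue()->39, []
enqueue(33) -> [33]
enqueue(10) -> [33, 10]

Final queue: [33, 10]


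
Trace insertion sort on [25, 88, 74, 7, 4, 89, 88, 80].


Initial: [25, 88, 74, 7, 4, 89, 88, 80]
Insert 88: [25, 88, 74, 7, 4, 89, 88, 80]
Insert 74: [25, 74, 88, 7, 4, 89, 88, 80]
Insert 7: [7, 25, 74, 88, 4, 89, 88, 80]
Insert 4: [4, 7, 25, 74, 88, 89, 88, 80]
Insert 89: [4, 7, 25, 74, 88, 89, 88, 80]
Insert 88: [4, 7, 25, 74, 88, 88, 89, 80]
Insert 80: [4, 7, 25, 74, 80, 88, 88, 89]

Sorted: [4, 7, 25, 74, 80, 88, 88, 89]


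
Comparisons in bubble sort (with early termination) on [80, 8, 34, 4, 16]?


Algorithm: bubble sort (with early termination)
Input: [80, 8, 34, 4, 16]
Sorted: [4, 8, 16, 34, 80]

10


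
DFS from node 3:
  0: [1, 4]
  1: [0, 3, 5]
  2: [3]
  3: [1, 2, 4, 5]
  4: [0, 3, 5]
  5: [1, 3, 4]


Visit 3, push [5, 4, 2, 1]
Visit 1, push [5, 0]
Visit 0, push [4]
Visit 4, push [5]
Visit 5, push []
Visit 2, push []

DFS order: [3, 1, 0, 4, 5, 2]


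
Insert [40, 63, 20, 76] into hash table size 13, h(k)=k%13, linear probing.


Insert 40: h=1 -> slot 1
Insert 63: h=11 -> slot 11
Insert 20: h=7 -> slot 7
Insert 76: h=11, 1 probes -> slot 12

Table: [None, 40, None, None, None, None, None, 20, None, None, None, 63, 76]


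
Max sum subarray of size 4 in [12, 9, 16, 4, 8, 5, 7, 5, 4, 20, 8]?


[0:4]: 41
[1:5]: 37
[2:6]: 33
[3:7]: 24
[4:8]: 25
[5:9]: 21
[6:10]: 36
[7:11]: 37

Max: 41 at [0:4]


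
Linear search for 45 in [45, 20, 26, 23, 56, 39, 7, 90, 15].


i=0: 45==45 found!

Found at 0, 1 comps


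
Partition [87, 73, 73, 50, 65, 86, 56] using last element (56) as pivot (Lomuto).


Pivot: 56
  50 <= 56: swap -> [50, 73, 73, 87, 65, 86, 56]
Place pivot at 1: [50, 56, 73, 87, 65, 86, 73]

Partitioned: [50, 56, 73, 87, 65, 86, 73]


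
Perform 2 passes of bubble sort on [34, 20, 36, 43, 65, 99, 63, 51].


Initial: [34, 20, 36, 43, 65, 99, 63, 51]
Pass 1: [20, 34, 36, 43, 65, 63, 51, 99] (3 swaps)
Pass 2: [20, 34, 36, 43, 63, 51, 65, 99] (2 swaps)

After 2 passes: [20, 34, 36, 43, 63, 51, 65, 99]


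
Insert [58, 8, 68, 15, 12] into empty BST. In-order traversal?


Insert 58: root
Insert 8: L from 58
Insert 68: R from 58
Insert 15: L from 58 -> R from 8
Insert 12: L from 58 -> R from 8 -> L from 15

In-order: [8, 12, 15, 58, 68]


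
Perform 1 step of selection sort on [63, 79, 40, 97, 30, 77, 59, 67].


Initial: [63, 79, 40, 97, 30, 77, 59, 67]
Step 1: min=30 at 4
  Swap: [30, 79, 40, 97, 63, 77, 59, 67]

After 1 step: [30, 79, 40, 97, 63, 77, 59, 67]


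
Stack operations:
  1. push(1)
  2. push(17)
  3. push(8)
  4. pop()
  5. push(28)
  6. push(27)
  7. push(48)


push(1) -> [1]
push(17) -> [1, 17]
push(8) -> [1, 17, 8]
pop()->8, [1, 17]
push(28) -> [1, 17, 28]
push(27) -> [1, 17, 28, 27]
push(48) -> [1, 17, 28, 27, 48]

Final stack: [1, 17, 28, 27, 48]


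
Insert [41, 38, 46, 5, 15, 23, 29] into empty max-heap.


Insert 41: [41]
Insert 38: [41, 38]
Insert 46: [46, 38, 41]
Insert 5: [46, 38, 41, 5]
Insert 15: [46, 38, 41, 5, 15]
Insert 23: [46, 38, 41, 5, 15, 23]
Insert 29: [46, 38, 41, 5, 15, 23, 29]

Final heap: [46, 38, 41, 5, 15, 23, 29]


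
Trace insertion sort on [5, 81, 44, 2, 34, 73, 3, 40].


Initial: [5, 81, 44, 2, 34, 73, 3, 40]
Insert 81: [5, 81, 44, 2, 34, 73, 3, 40]
Insert 44: [5, 44, 81, 2, 34, 73, 3, 40]
Insert 2: [2, 5, 44, 81, 34, 73, 3, 40]
Insert 34: [2, 5, 34, 44, 81, 73, 3, 40]
Insert 73: [2, 5, 34, 44, 73, 81, 3, 40]
Insert 3: [2, 3, 5, 34, 44, 73, 81, 40]
Insert 40: [2, 3, 5, 34, 40, 44, 73, 81]

Sorted: [2, 3, 5, 34, 40, 44, 73, 81]


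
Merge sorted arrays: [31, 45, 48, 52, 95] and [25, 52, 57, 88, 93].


Take 25 from B
Take 31 from A
Take 45 from A
Take 48 from A
Take 52 from A
Take 52 from B
Take 57 from B
Take 88 from B
Take 93 from B

Merged: [25, 31, 45, 48, 52, 52, 57, 88, 93, 95]


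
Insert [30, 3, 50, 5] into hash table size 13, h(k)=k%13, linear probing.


Insert 30: h=4 -> slot 4
Insert 3: h=3 -> slot 3
Insert 50: h=11 -> slot 11
Insert 5: h=5 -> slot 5

Table: [None, None, None, 3, 30, 5, None, None, None, None, None, 50, None]


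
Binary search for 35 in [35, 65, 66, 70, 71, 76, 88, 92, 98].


Step 1: lo=0, hi=8, mid=4, val=71
Step 2: lo=0, hi=3, mid=1, val=65
Step 3: lo=0, hi=0, mid=0, val=35

Found at index 0


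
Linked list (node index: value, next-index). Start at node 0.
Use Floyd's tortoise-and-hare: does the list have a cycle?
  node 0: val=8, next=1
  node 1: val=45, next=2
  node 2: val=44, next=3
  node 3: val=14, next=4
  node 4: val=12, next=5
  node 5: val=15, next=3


Floyd's tortoise (slow, +1) and hare (fast, +2):
  init: slow=0, fast=0
  step 1: slow=1, fast=2
  step 2: slow=2, fast=4
  step 3: slow=3, fast=3
  slow == fast at node 3: cycle detected

Cycle: yes


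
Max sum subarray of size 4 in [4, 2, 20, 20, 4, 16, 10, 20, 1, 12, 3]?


[0:4]: 46
[1:5]: 46
[2:6]: 60
[3:7]: 50
[4:8]: 50
[5:9]: 47
[6:10]: 43
[7:11]: 36

Max: 60 at [2:6]


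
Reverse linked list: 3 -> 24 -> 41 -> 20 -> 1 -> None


Step 1: curr=3, set curr.next=prev(None) | reversed so far: 3
Step 2: curr=24, set curr.next=prev(3) | reversed so far: 24 -> 3
Step 3: curr=41, set curr.next=prev(24) | reversed so far: 41 -> 24 -> 3
Step 4: curr=20, set curr.next=prev(41) | reversed so far: 20 -> 41 -> 24 -> 3
Step 5: curr=1, set curr.next=prev(20) | reversed so far: 1 -> 20 -> 41 -> 24 -> 3

1 -> 20 -> 41 -> 24 -> 3 -> None


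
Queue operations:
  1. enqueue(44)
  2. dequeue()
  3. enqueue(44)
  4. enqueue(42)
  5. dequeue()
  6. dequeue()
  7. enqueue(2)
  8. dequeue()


enqueue(44) -> [44]
dequeue()->44, []
enqueue(44) -> [44]
enqueue(42) -> [44, 42]
dequeue()->44, [42]
dequeue()->42, []
enqueue(2) -> [2]
dequeue()->2, []

Final queue: []


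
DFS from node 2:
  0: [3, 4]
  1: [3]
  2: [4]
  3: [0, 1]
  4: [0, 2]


Visit 2, push [4]
Visit 4, push [0]
Visit 0, push [3]
Visit 3, push [1]
Visit 1, push []

DFS order: [2, 4, 0, 3, 1]


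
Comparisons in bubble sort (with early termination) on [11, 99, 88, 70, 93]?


Algorithm: bubble sort (with early termination)
Input: [11, 99, 88, 70, 93]
Sorted: [11, 70, 88, 93, 99]

9


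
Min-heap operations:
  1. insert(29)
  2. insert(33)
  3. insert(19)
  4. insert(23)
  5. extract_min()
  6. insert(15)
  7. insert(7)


insert(29) -> [29]
insert(33) -> [29, 33]
insert(19) -> [19, 33, 29]
insert(23) -> [19, 23, 29, 33]
extract_min()->19, [23, 33, 29]
insert(15) -> [15, 23, 29, 33]
insert(7) -> [7, 15, 29, 33, 23]

Final heap: [7, 15, 29, 33, 23]


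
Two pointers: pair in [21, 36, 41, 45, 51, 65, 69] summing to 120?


lo=0(21)+hi=6(69)=90
lo=1(36)+hi=6(69)=105
lo=2(41)+hi=6(69)=110
lo=3(45)+hi=6(69)=114
lo=4(51)+hi=6(69)=120

Yes: 51+69=120


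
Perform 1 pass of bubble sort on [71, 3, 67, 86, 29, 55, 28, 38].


Initial: [71, 3, 67, 86, 29, 55, 28, 38]
Pass 1: [3, 67, 71, 29, 55, 28, 38, 86] (6 swaps)

After 1 pass: [3, 67, 71, 29, 55, 28, 38, 86]


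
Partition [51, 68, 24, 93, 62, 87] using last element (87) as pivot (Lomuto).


Pivot: 87
  51 <= 87: advance i (no swap)
  68 <= 87: advance i (no swap)
  24 <= 87: advance i (no swap)
  62 <= 87: swap -> [51, 68, 24, 62, 93, 87]
Place pivot at 4: [51, 68, 24, 62, 87, 93]

Partitioned: [51, 68, 24, 62, 87, 93]


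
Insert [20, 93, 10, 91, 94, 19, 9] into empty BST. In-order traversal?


Insert 20: root
Insert 93: R from 20
Insert 10: L from 20
Insert 91: R from 20 -> L from 93
Insert 94: R from 20 -> R from 93
Insert 19: L from 20 -> R from 10
Insert 9: L from 20 -> L from 10

In-order: [9, 10, 19, 20, 91, 93, 94]


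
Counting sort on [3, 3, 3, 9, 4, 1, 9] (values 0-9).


Input: [3, 3, 3, 9, 4, 1, 9]
Counts: [0, 1, 0, 3, 1, 0, 0, 0, 0, 2]

Sorted: [1, 3, 3, 3, 4, 9, 9]


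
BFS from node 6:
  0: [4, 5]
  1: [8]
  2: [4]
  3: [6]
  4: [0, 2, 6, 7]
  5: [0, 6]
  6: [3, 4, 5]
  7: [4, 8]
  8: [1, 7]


Visit 6, enqueue [3, 4, 5]
Visit 3, enqueue []
Visit 4, enqueue [0, 2, 7]
Visit 5, enqueue []
Visit 0, enqueue []
Visit 2, enqueue []
Visit 7, enqueue [8]
Visit 8, enqueue [1]
Visit 1, enqueue []

BFS order: [6, 3, 4, 5, 0, 2, 7, 8, 1]


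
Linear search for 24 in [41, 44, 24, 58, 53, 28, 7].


i=0: 41!=24
i=1: 44!=24
i=2: 24==24 found!

Found at 2, 3 comps


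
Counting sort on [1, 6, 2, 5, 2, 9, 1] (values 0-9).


Input: [1, 6, 2, 5, 2, 9, 1]
Counts: [0, 2, 2, 0, 0, 1, 1, 0, 0, 1]

Sorted: [1, 1, 2, 2, 5, 6, 9]


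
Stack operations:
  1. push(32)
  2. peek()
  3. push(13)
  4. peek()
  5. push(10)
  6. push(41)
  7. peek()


push(32) -> [32]
peek()->32
push(13) -> [32, 13]
peek()->13
push(10) -> [32, 13, 10]
push(41) -> [32, 13, 10, 41]
peek()->41

Final stack: [32, 13, 10, 41]


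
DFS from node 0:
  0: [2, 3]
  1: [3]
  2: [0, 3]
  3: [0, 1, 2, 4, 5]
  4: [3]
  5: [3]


Visit 0, push [3, 2]
Visit 2, push [3]
Visit 3, push [5, 4, 1]
Visit 1, push []
Visit 4, push []
Visit 5, push []

DFS order: [0, 2, 3, 1, 4, 5]


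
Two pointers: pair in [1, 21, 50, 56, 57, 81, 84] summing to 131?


lo=0(1)+hi=6(84)=85
lo=1(21)+hi=6(84)=105
lo=2(50)+hi=6(84)=134
lo=2(50)+hi=5(81)=131

Yes: 50+81=131


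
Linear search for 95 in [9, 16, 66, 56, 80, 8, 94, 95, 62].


i=0: 9!=95
i=1: 16!=95
i=2: 66!=95
i=3: 56!=95
i=4: 80!=95
i=5: 8!=95
i=6: 94!=95
i=7: 95==95 found!

Found at 7, 8 comps


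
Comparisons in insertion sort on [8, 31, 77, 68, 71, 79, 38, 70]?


Algorithm: insertion sort
Input: [8, 31, 77, 68, 71, 79, 38, 70]
Sorted: [8, 31, 38, 68, 70, 71, 77, 79]

16


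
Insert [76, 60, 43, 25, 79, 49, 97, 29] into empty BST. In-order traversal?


Insert 76: root
Insert 60: L from 76
Insert 43: L from 76 -> L from 60
Insert 25: L from 76 -> L from 60 -> L from 43
Insert 79: R from 76
Insert 49: L from 76 -> L from 60 -> R from 43
Insert 97: R from 76 -> R from 79
Insert 29: L from 76 -> L from 60 -> L from 43 -> R from 25

In-order: [25, 29, 43, 49, 60, 76, 79, 97]


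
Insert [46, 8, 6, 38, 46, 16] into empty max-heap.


Insert 46: [46]
Insert 8: [46, 8]
Insert 6: [46, 8, 6]
Insert 38: [46, 38, 6, 8]
Insert 46: [46, 46, 6, 8, 38]
Insert 16: [46, 46, 16, 8, 38, 6]

Final heap: [46, 46, 16, 8, 38, 6]


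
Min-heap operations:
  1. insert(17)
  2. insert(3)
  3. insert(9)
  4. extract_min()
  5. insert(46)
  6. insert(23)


insert(17) -> [17]
insert(3) -> [3, 17]
insert(9) -> [3, 17, 9]
extract_min()->3, [9, 17]
insert(46) -> [9, 17, 46]
insert(23) -> [9, 17, 46, 23]

Final heap: [9, 17, 46, 23]


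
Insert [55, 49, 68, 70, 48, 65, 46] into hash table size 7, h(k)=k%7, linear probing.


Insert 55: h=6 -> slot 6
Insert 49: h=0 -> slot 0
Insert 68: h=5 -> slot 5
Insert 70: h=0, 1 probes -> slot 1
Insert 48: h=6, 3 probes -> slot 2
Insert 65: h=2, 1 probes -> slot 3
Insert 46: h=4 -> slot 4

Table: [49, 70, 48, 65, 46, 68, 55]


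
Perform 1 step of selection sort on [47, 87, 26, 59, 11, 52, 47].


Initial: [47, 87, 26, 59, 11, 52, 47]
Step 1: min=11 at 4
  Swap: [11, 87, 26, 59, 47, 52, 47]

After 1 step: [11, 87, 26, 59, 47, 52, 47]


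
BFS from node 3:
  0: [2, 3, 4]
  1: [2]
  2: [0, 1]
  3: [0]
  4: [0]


Visit 3, enqueue [0]
Visit 0, enqueue [2, 4]
Visit 2, enqueue [1]
Visit 4, enqueue []
Visit 1, enqueue []

BFS order: [3, 0, 2, 4, 1]


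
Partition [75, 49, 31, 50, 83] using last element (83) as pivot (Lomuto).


Pivot: 83
  75 <= 83: advance i (no swap)
  49 <= 83: advance i (no swap)
  31 <= 83: advance i (no swap)
  50 <= 83: advance i (no swap)
Place pivot at 4: [75, 49, 31, 50, 83]

Partitioned: [75, 49, 31, 50, 83]


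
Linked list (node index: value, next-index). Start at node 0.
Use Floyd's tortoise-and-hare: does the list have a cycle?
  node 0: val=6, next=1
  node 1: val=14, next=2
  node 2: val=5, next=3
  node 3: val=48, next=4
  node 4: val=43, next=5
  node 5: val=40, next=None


Floyd's tortoise (slow, +1) and hare (fast, +2):
  init: slow=0, fast=0
  step 1: slow=1, fast=2
  step 2: slow=2, fast=4
  step 3: fast 4->5->None, no cycle

Cycle: no


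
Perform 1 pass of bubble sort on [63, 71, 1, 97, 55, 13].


Initial: [63, 71, 1, 97, 55, 13]
Pass 1: [63, 1, 71, 55, 13, 97] (3 swaps)

After 1 pass: [63, 1, 71, 55, 13, 97]


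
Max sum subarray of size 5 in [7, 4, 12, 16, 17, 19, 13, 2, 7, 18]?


[0:5]: 56
[1:6]: 68
[2:7]: 77
[3:8]: 67
[4:9]: 58
[5:10]: 59

Max: 77 at [2:7]


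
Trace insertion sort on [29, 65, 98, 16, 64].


Initial: [29, 65, 98, 16, 64]
Insert 65: [29, 65, 98, 16, 64]
Insert 98: [29, 65, 98, 16, 64]
Insert 16: [16, 29, 65, 98, 64]
Insert 64: [16, 29, 64, 65, 98]

Sorted: [16, 29, 64, 65, 98]


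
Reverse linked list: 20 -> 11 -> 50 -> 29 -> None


Step 1: curr=20, set curr.next=prev(None) | reversed so far: 20
Step 2: curr=11, set curr.next=prev(20) | reversed so far: 11 -> 20
Step 3: curr=50, set curr.next=prev(11) | reversed so far: 50 -> 11 -> 20
Step 4: curr=29, set curr.next=prev(50) | reversed so far: 29 -> 50 -> 11 -> 20

29 -> 50 -> 11 -> 20 -> None


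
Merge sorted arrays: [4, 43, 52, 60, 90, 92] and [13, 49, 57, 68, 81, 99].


Take 4 from A
Take 13 from B
Take 43 from A
Take 49 from B
Take 52 from A
Take 57 from B
Take 60 from A
Take 68 from B
Take 81 from B
Take 90 from A
Take 92 from A

Merged: [4, 13, 43, 49, 52, 57, 60, 68, 81, 90, 92, 99]


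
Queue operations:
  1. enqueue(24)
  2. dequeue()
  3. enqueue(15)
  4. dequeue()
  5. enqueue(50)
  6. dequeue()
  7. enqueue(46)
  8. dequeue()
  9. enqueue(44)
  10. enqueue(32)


enqueue(24) -> [24]
dequeue()->24, []
enqueue(15) -> [15]
dequeue()->15, []
enqueue(50) -> [50]
dequeue()->50, []
enqueue(46) -> [46]
dequeue()->46, []
enqueue(44) -> [44]
enqueue(32) -> [44, 32]

Final queue: [44, 32]


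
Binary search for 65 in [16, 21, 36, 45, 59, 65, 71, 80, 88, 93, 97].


Step 1: lo=0, hi=10, mid=5, val=65

Found at index 5


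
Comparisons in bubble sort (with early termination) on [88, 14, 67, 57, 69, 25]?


Algorithm: bubble sort (with early termination)
Input: [88, 14, 67, 57, 69, 25]
Sorted: [14, 25, 57, 67, 69, 88]

15


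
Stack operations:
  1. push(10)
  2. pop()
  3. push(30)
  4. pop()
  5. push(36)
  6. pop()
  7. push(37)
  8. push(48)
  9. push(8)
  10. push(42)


push(10) -> [10]
pop()->10, []
push(30) -> [30]
pop()->30, []
push(36) -> [36]
pop()->36, []
push(37) -> [37]
push(48) -> [37, 48]
push(8) -> [37, 48, 8]
push(42) -> [37, 48, 8, 42]

Final stack: [37, 48, 8, 42]


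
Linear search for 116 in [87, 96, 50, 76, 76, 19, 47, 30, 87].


i=0: 87!=116
i=1: 96!=116
i=2: 50!=116
i=3: 76!=116
i=4: 76!=116
i=5: 19!=116
i=6: 47!=116
i=7: 30!=116
i=8: 87!=116

Not found, 9 comps


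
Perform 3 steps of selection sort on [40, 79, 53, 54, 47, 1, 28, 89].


Initial: [40, 79, 53, 54, 47, 1, 28, 89]
Step 1: min=1 at 5
  Swap: [1, 79, 53, 54, 47, 40, 28, 89]
Step 2: min=28 at 6
  Swap: [1, 28, 53, 54, 47, 40, 79, 89]
Step 3: min=40 at 5
  Swap: [1, 28, 40, 54, 47, 53, 79, 89]

After 3 steps: [1, 28, 40, 54, 47, 53, 79, 89]


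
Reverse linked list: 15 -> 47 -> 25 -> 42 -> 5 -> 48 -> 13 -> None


Step 1: curr=15, set curr.next=prev(None) | reversed so far: 15
Step 2: curr=47, set curr.next=prev(15) | reversed so far: 47 -> 15
Step 3: curr=25, set curr.next=prev(47) | reversed so far: 25 -> 47 -> 15
Step 4: curr=42, set curr.next=prev(25) | reversed so far: 42 -> 25 -> 47 -> 15
Step 5: curr=5, set curr.next=prev(42) | reversed so far: 5 -> 42 -> 25 -> 47 -> 15
Step 6: curr=48, set curr.next=prev(5) | reversed so far: 48 -> 5 -> 42 -> 25 -> 47 -> 15
Step 7: curr=13, set curr.next=prev(48) | reversed so far: 13 -> 48 -> 5 -> 42 -> 25 -> 47 -> 15

13 -> 48 -> 5 -> 42 -> 25 -> 47 -> 15 -> None


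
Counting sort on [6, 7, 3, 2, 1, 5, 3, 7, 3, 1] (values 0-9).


Input: [6, 7, 3, 2, 1, 5, 3, 7, 3, 1]
Counts: [0, 2, 1, 3, 0, 1, 1, 2, 0, 0]

Sorted: [1, 1, 2, 3, 3, 3, 5, 6, 7, 7]


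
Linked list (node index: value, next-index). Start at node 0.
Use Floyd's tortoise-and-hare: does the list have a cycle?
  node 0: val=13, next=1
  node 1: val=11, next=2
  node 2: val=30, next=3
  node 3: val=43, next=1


Floyd's tortoise (slow, +1) and hare (fast, +2):
  init: slow=0, fast=0
  step 1: slow=1, fast=2
  step 2: slow=2, fast=1
  step 3: slow=3, fast=3
  slow == fast at node 3: cycle detected

Cycle: yes


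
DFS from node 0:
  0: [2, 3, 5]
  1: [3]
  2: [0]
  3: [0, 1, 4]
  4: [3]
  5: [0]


Visit 0, push [5, 3, 2]
Visit 2, push []
Visit 3, push [4, 1]
Visit 1, push []
Visit 4, push []
Visit 5, push []

DFS order: [0, 2, 3, 1, 4, 5]


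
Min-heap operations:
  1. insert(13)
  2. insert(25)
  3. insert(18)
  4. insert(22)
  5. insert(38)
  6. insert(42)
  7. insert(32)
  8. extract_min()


insert(13) -> [13]
insert(25) -> [13, 25]
insert(18) -> [13, 25, 18]
insert(22) -> [13, 22, 18, 25]
insert(38) -> [13, 22, 18, 25, 38]
insert(42) -> [13, 22, 18, 25, 38, 42]
insert(32) -> [13, 22, 18, 25, 38, 42, 32]
extract_min()->13, [18, 22, 32, 25, 38, 42]

Final heap: [18, 22, 32, 25, 38, 42]


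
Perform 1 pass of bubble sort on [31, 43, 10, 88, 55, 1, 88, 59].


Initial: [31, 43, 10, 88, 55, 1, 88, 59]
Pass 1: [31, 10, 43, 55, 1, 88, 59, 88] (4 swaps)

After 1 pass: [31, 10, 43, 55, 1, 88, 59, 88]


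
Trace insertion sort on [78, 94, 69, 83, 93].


Initial: [78, 94, 69, 83, 93]
Insert 94: [78, 94, 69, 83, 93]
Insert 69: [69, 78, 94, 83, 93]
Insert 83: [69, 78, 83, 94, 93]
Insert 93: [69, 78, 83, 93, 94]

Sorted: [69, 78, 83, 93, 94]


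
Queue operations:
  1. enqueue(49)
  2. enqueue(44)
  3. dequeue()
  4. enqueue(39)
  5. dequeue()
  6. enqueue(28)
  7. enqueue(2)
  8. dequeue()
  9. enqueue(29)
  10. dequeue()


enqueue(49) -> [49]
enqueue(44) -> [49, 44]
dequeue()->49, [44]
enqueue(39) -> [44, 39]
dequeue()->44, [39]
enqueue(28) -> [39, 28]
enqueue(2) -> [39, 28, 2]
dequeue()->39, [28, 2]
enqueue(29) -> [28, 2, 29]
dequeue()->28, [2, 29]

Final queue: [2, 29]


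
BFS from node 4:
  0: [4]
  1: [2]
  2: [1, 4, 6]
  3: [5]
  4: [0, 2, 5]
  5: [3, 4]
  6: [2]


Visit 4, enqueue [0, 2, 5]
Visit 0, enqueue []
Visit 2, enqueue [1, 6]
Visit 5, enqueue [3]
Visit 1, enqueue []
Visit 6, enqueue []
Visit 3, enqueue []

BFS order: [4, 0, 2, 5, 1, 6, 3]


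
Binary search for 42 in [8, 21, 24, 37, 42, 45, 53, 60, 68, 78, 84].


Step 1: lo=0, hi=10, mid=5, val=45
Step 2: lo=0, hi=4, mid=2, val=24
Step 3: lo=3, hi=4, mid=3, val=37
Step 4: lo=4, hi=4, mid=4, val=42

Found at index 4


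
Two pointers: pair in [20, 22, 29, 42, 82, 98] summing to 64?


lo=0(20)+hi=5(98)=118
lo=0(20)+hi=4(82)=102
lo=0(20)+hi=3(42)=62
lo=1(22)+hi=3(42)=64

Yes: 22+42=64


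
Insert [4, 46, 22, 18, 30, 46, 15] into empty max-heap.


Insert 4: [4]
Insert 46: [46, 4]
Insert 22: [46, 4, 22]
Insert 18: [46, 18, 22, 4]
Insert 30: [46, 30, 22, 4, 18]
Insert 46: [46, 30, 46, 4, 18, 22]
Insert 15: [46, 30, 46, 4, 18, 22, 15]

Final heap: [46, 30, 46, 4, 18, 22, 15]


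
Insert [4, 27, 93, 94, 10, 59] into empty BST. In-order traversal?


Insert 4: root
Insert 27: R from 4
Insert 93: R from 4 -> R from 27
Insert 94: R from 4 -> R from 27 -> R from 93
Insert 10: R from 4 -> L from 27
Insert 59: R from 4 -> R from 27 -> L from 93

In-order: [4, 10, 27, 59, 93, 94]


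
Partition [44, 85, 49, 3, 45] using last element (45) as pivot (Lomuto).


Pivot: 45
  44 <= 45: advance i (no swap)
  3 <= 45: swap -> [44, 3, 49, 85, 45]
Place pivot at 2: [44, 3, 45, 85, 49]

Partitioned: [44, 3, 45, 85, 49]


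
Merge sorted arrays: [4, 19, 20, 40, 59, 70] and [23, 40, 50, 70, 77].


Take 4 from A
Take 19 from A
Take 20 from A
Take 23 from B
Take 40 from A
Take 40 from B
Take 50 from B
Take 59 from A
Take 70 from A

Merged: [4, 19, 20, 23, 40, 40, 50, 59, 70, 70, 77]


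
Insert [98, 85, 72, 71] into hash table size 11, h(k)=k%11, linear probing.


Insert 98: h=10 -> slot 10
Insert 85: h=8 -> slot 8
Insert 72: h=6 -> slot 6
Insert 71: h=5 -> slot 5

Table: [None, None, None, None, None, 71, 72, None, 85, None, 98]


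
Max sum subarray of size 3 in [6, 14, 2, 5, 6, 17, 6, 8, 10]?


[0:3]: 22
[1:4]: 21
[2:5]: 13
[3:6]: 28
[4:7]: 29
[5:8]: 31
[6:9]: 24

Max: 31 at [5:8]


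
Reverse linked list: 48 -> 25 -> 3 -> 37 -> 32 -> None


Step 1: curr=48, set curr.next=prev(None) | reversed so far: 48
Step 2: curr=25, set curr.next=prev(48) | reversed so far: 25 -> 48
Step 3: curr=3, set curr.next=prev(25) | reversed so far: 3 -> 25 -> 48
Step 4: curr=37, set curr.next=prev(3) | reversed so far: 37 -> 3 -> 25 -> 48
Step 5: curr=32, set curr.next=prev(37) | reversed so far: 32 -> 37 -> 3 -> 25 -> 48

32 -> 37 -> 3 -> 25 -> 48 -> None


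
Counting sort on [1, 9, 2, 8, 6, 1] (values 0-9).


Input: [1, 9, 2, 8, 6, 1]
Counts: [0, 2, 1, 0, 0, 0, 1, 0, 1, 1]

Sorted: [1, 1, 2, 6, 8, 9]


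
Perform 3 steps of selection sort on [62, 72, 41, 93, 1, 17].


Initial: [62, 72, 41, 93, 1, 17]
Step 1: min=1 at 4
  Swap: [1, 72, 41, 93, 62, 17]
Step 2: min=17 at 5
  Swap: [1, 17, 41, 93, 62, 72]
Step 3: min=41 at 2
  Swap: [1, 17, 41, 93, 62, 72]

After 3 steps: [1, 17, 41, 93, 62, 72]


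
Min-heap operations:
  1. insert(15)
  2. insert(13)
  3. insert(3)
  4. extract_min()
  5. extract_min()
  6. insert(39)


insert(15) -> [15]
insert(13) -> [13, 15]
insert(3) -> [3, 15, 13]
extract_min()->3, [13, 15]
extract_min()->13, [15]
insert(39) -> [15, 39]

Final heap: [15, 39]


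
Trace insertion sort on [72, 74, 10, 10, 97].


Initial: [72, 74, 10, 10, 97]
Insert 74: [72, 74, 10, 10, 97]
Insert 10: [10, 72, 74, 10, 97]
Insert 10: [10, 10, 72, 74, 97]
Insert 97: [10, 10, 72, 74, 97]

Sorted: [10, 10, 72, 74, 97]


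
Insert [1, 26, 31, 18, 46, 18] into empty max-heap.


Insert 1: [1]
Insert 26: [26, 1]
Insert 31: [31, 1, 26]
Insert 18: [31, 18, 26, 1]
Insert 46: [46, 31, 26, 1, 18]
Insert 18: [46, 31, 26, 1, 18, 18]

Final heap: [46, 31, 26, 1, 18, 18]


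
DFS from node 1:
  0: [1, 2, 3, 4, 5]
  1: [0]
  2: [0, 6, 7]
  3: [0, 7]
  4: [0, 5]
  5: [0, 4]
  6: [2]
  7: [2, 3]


Visit 1, push [0]
Visit 0, push [5, 4, 3, 2]
Visit 2, push [7, 6]
Visit 6, push []
Visit 7, push [3]
Visit 3, push []
Visit 4, push [5]
Visit 5, push []

DFS order: [1, 0, 2, 6, 7, 3, 4, 5]


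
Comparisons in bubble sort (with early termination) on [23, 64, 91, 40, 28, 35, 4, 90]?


Algorithm: bubble sort (with early termination)
Input: [23, 64, 91, 40, 28, 35, 4, 90]
Sorted: [4, 23, 28, 35, 40, 64, 90, 91]

28


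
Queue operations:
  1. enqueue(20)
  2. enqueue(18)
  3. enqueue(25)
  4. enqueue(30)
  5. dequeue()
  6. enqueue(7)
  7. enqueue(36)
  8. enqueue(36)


enqueue(20) -> [20]
enqueue(18) -> [20, 18]
enqueue(25) -> [20, 18, 25]
enqueue(30) -> [20, 18, 25, 30]
dequeue()->20, [18, 25, 30]
enqueue(7) -> [18, 25, 30, 7]
enqueue(36) -> [18, 25, 30, 7, 36]
enqueue(36) -> [18, 25, 30, 7, 36, 36]

Final queue: [18, 25, 30, 7, 36, 36]


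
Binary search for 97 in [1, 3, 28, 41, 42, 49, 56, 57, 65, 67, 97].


Step 1: lo=0, hi=10, mid=5, val=49
Step 2: lo=6, hi=10, mid=8, val=65
Step 3: lo=9, hi=10, mid=9, val=67
Step 4: lo=10, hi=10, mid=10, val=97

Found at index 10


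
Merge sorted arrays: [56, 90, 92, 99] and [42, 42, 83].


Take 42 from B
Take 42 from B
Take 56 from A
Take 83 from B

Merged: [42, 42, 56, 83, 90, 92, 99]


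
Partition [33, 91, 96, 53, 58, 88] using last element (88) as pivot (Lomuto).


Pivot: 88
  33 <= 88: advance i (no swap)
  53 <= 88: swap -> [33, 53, 96, 91, 58, 88]
  58 <= 88: swap -> [33, 53, 58, 91, 96, 88]
Place pivot at 3: [33, 53, 58, 88, 96, 91]

Partitioned: [33, 53, 58, 88, 96, 91]


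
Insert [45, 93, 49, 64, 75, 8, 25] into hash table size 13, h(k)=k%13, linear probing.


Insert 45: h=6 -> slot 6
Insert 93: h=2 -> slot 2
Insert 49: h=10 -> slot 10
Insert 64: h=12 -> slot 12
Insert 75: h=10, 1 probes -> slot 11
Insert 8: h=8 -> slot 8
Insert 25: h=12, 1 probes -> slot 0

Table: [25, None, 93, None, None, None, 45, None, 8, None, 49, 75, 64]


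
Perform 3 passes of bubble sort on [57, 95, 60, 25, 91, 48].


Initial: [57, 95, 60, 25, 91, 48]
Pass 1: [57, 60, 25, 91, 48, 95] (4 swaps)
Pass 2: [57, 25, 60, 48, 91, 95] (2 swaps)
Pass 3: [25, 57, 48, 60, 91, 95] (2 swaps)

After 3 passes: [25, 57, 48, 60, 91, 95]


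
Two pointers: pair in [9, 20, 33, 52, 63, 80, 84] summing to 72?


lo=0(9)+hi=6(84)=93
lo=0(9)+hi=5(80)=89
lo=0(9)+hi=4(63)=72

Yes: 9+63=72


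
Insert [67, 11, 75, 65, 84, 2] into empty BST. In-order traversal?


Insert 67: root
Insert 11: L from 67
Insert 75: R from 67
Insert 65: L from 67 -> R from 11
Insert 84: R from 67 -> R from 75
Insert 2: L from 67 -> L from 11

In-order: [2, 11, 65, 67, 75, 84]


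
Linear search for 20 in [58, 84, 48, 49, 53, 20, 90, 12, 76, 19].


i=0: 58!=20
i=1: 84!=20
i=2: 48!=20
i=3: 49!=20
i=4: 53!=20
i=5: 20==20 found!

Found at 5, 6 comps


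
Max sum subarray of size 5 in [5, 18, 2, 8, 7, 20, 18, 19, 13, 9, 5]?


[0:5]: 40
[1:6]: 55
[2:7]: 55
[3:8]: 72
[4:9]: 77
[5:10]: 79
[6:11]: 64

Max: 79 at [5:10]


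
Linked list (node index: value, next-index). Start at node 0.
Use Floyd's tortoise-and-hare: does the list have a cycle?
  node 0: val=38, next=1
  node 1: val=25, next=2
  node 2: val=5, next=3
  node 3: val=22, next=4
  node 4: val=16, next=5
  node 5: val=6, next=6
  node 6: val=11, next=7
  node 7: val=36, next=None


Floyd's tortoise (slow, +1) and hare (fast, +2):
  init: slow=0, fast=0
  step 1: slow=1, fast=2
  step 2: slow=2, fast=4
  step 3: slow=3, fast=6
  step 4: fast 6->7->None, no cycle

Cycle: no


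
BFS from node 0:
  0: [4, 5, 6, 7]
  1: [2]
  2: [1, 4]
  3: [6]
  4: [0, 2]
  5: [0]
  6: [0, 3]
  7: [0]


Visit 0, enqueue [4, 5, 6, 7]
Visit 4, enqueue [2]
Visit 5, enqueue []
Visit 6, enqueue [3]
Visit 7, enqueue []
Visit 2, enqueue [1]
Visit 3, enqueue []
Visit 1, enqueue []

BFS order: [0, 4, 5, 6, 7, 2, 3, 1]


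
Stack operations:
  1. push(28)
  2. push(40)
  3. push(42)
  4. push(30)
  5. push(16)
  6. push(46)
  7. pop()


push(28) -> [28]
push(40) -> [28, 40]
push(42) -> [28, 40, 42]
push(30) -> [28, 40, 42, 30]
push(16) -> [28, 40, 42, 30, 16]
push(46) -> [28, 40, 42, 30, 16, 46]
pop()->46, [28, 40, 42, 30, 16]

Final stack: [28, 40, 42, 30, 16]


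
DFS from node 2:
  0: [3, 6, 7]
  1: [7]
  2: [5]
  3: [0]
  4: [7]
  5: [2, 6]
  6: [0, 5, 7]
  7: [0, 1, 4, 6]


Visit 2, push [5]
Visit 5, push [6]
Visit 6, push [7, 0]
Visit 0, push [7, 3]
Visit 3, push []
Visit 7, push [4, 1]
Visit 1, push []
Visit 4, push []

DFS order: [2, 5, 6, 0, 3, 7, 1, 4]


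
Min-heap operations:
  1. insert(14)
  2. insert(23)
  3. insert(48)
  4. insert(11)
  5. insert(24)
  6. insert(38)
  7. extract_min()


insert(14) -> [14]
insert(23) -> [14, 23]
insert(48) -> [14, 23, 48]
insert(11) -> [11, 14, 48, 23]
insert(24) -> [11, 14, 48, 23, 24]
insert(38) -> [11, 14, 38, 23, 24, 48]
extract_min()->11, [14, 23, 38, 48, 24]

Final heap: [14, 23, 38, 48, 24]


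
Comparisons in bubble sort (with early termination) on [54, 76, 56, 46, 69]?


Algorithm: bubble sort (with early termination)
Input: [54, 76, 56, 46, 69]
Sorted: [46, 54, 56, 69, 76]

10


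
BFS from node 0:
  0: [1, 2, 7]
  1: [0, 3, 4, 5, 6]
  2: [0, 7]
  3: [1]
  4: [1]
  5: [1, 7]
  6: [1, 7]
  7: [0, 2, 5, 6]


Visit 0, enqueue [1, 2, 7]
Visit 1, enqueue [3, 4, 5, 6]
Visit 2, enqueue []
Visit 7, enqueue []
Visit 3, enqueue []
Visit 4, enqueue []
Visit 5, enqueue []
Visit 6, enqueue []

BFS order: [0, 1, 2, 7, 3, 4, 5, 6]


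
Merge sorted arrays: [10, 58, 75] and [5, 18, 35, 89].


Take 5 from B
Take 10 from A
Take 18 from B
Take 35 from B
Take 58 from A
Take 75 from A

Merged: [5, 10, 18, 35, 58, 75, 89]


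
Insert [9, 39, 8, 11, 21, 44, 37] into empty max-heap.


Insert 9: [9]
Insert 39: [39, 9]
Insert 8: [39, 9, 8]
Insert 11: [39, 11, 8, 9]
Insert 21: [39, 21, 8, 9, 11]
Insert 44: [44, 21, 39, 9, 11, 8]
Insert 37: [44, 21, 39, 9, 11, 8, 37]

Final heap: [44, 21, 39, 9, 11, 8, 37]


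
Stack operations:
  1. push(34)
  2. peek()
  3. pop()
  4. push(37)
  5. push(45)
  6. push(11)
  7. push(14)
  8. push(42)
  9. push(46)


push(34) -> [34]
peek()->34
pop()->34, []
push(37) -> [37]
push(45) -> [37, 45]
push(11) -> [37, 45, 11]
push(14) -> [37, 45, 11, 14]
push(42) -> [37, 45, 11, 14, 42]
push(46) -> [37, 45, 11, 14, 42, 46]

Final stack: [37, 45, 11, 14, 42, 46]


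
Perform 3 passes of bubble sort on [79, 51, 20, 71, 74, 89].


Initial: [79, 51, 20, 71, 74, 89]
Pass 1: [51, 20, 71, 74, 79, 89] (4 swaps)
Pass 2: [20, 51, 71, 74, 79, 89] (1 swaps)
Pass 3: [20, 51, 71, 74, 79, 89] (0 swaps)

After 3 passes: [20, 51, 71, 74, 79, 89]


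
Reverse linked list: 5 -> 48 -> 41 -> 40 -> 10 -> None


Step 1: curr=5, set curr.next=prev(None) | reversed so far: 5
Step 2: curr=48, set curr.next=prev(5) | reversed so far: 48 -> 5
Step 3: curr=41, set curr.next=prev(48) | reversed so far: 41 -> 48 -> 5
Step 4: curr=40, set curr.next=prev(41) | reversed so far: 40 -> 41 -> 48 -> 5
Step 5: curr=10, set curr.next=prev(40) | reversed so far: 10 -> 40 -> 41 -> 48 -> 5

10 -> 40 -> 41 -> 48 -> 5 -> None


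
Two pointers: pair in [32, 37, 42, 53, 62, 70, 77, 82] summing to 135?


lo=0(32)+hi=7(82)=114
lo=1(37)+hi=7(82)=119
lo=2(42)+hi=7(82)=124
lo=3(53)+hi=7(82)=135

Yes: 53+82=135


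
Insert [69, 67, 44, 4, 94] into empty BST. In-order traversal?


Insert 69: root
Insert 67: L from 69
Insert 44: L from 69 -> L from 67
Insert 4: L from 69 -> L from 67 -> L from 44
Insert 94: R from 69

In-order: [4, 44, 67, 69, 94]


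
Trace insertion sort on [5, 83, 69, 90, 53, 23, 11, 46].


Initial: [5, 83, 69, 90, 53, 23, 11, 46]
Insert 83: [5, 83, 69, 90, 53, 23, 11, 46]
Insert 69: [5, 69, 83, 90, 53, 23, 11, 46]
Insert 90: [5, 69, 83, 90, 53, 23, 11, 46]
Insert 53: [5, 53, 69, 83, 90, 23, 11, 46]
Insert 23: [5, 23, 53, 69, 83, 90, 11, 46]
Insert 11: [5, 11, 23, 53, 69, 83, 90, 46]
Insert 46: [5, 11, 23, 46, 53, 69, 83, 90]

Sorted: [5, 11, 23, 46, 53, 69, 83, 90]


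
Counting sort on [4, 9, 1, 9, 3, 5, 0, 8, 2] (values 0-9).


Input: [4, 9, 1, 9, 3, 5, 0, 8, 2]
Counts: [1, 1, 1, 1, 1, 1, 0, 0, 1, 2]

Sorted: [0, 1, 2, 3, 4, 5, 8, 9, 9]


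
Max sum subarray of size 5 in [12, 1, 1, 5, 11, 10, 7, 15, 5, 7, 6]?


[0:5]: 30
[1:6]: 28
[2:7]: 34
[3:8]: 48
[4:9]: 48
[5:10]: 44
[6:11]: 40

Max: 48 at [3:8]


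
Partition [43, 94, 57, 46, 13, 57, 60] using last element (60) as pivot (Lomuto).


Pivot: 60
  43 <= 60: advance i (no swap)
  57 <= 60: swap -> [43, 57, 94, 46, 13, 57, 60]
  46 <= 60: swap -> [43, 57, 46, 94, 13, 57, 60]
  13 <= 60: swap -> [43, 57, 46, 13, 94, 57, 60]
  57 <= 60: swap -> [43, 57, 46, 13, 57, 94, 60]
Place pivot at 5: [43, 57, 46, 13, 57, 60, 94]

Partitioned: [43, 57, 46, 13, 57, 60, 94]


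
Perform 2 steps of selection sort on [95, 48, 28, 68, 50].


Initial: [95, 48, 28, 68, 50]
Step 1: min=28 at 2
  Swap: [28, 48, 95, 68, 50]
Step 2: min=48 at 1
  Swap: [28, 48, 95, 68, 50]

After 2 steps: [28, 48, 95, 68, 50]


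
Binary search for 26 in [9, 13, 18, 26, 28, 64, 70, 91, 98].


Step 1: lo=0, hi=8, mid=4, val=28
Step 2: lo=0, hi=3, mid=1, val=13
Step 3: lo=2, hi=3, mid=2, val=18
Step 4: lo=3, hi=3, mid=3, val=26

Found at index 3


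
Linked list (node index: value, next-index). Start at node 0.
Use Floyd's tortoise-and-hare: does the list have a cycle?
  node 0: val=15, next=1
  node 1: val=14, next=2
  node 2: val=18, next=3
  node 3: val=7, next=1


Floyd's tortoise (slow, +1) and hare (fast, +2):
  init: slow=0, fast=0
  step 1: slow=1, fast=2
  step 2: slow=2, fast=1
  step 3: slow=3, fast=3
  slow == fast at node 3: cycle detected

Cycle: yes


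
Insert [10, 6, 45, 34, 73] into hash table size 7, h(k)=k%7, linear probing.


Insert 10: h=3 -> slot 3
Insert 6: h=6 -> slot 6
Insert 45: h=3, 1 probes -> slot 4
Insert 34: h=6, 1 probes -> slot 0
Insert 73: h=3, 2 probes -> slot 5

Table: [34, None, None, 10, 45, 73, 6]


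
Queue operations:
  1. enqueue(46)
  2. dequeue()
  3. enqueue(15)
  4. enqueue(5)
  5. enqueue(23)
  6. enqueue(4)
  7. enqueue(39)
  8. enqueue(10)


enqueue(46) -> [46]
dequeue()->46, []
enqueue(15) -> [15]
enqueue(5) -> [15, 5]
enqueue(23) -> [15, 5, 23]
enqueue(4) -> [15, 5, 23, 4]
enqueue(39) -> [15, 5, 23, 4, 39]
enqueue(10) -> [15, 5, 23, 4, 39, 10]

Final queue: [15, 5, 23, 4, 39, 10]


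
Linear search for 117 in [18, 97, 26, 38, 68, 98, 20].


i=0: 18!=117
i=1: 97!=117
i=2: 26!=117
i=3: 38!=117
i=4: 68!=117
i=5: 98!=117
i=6: 20!=117

Not found, 7 comps


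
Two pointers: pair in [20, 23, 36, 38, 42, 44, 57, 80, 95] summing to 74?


lo=0(20)+hi=8(95)=115
lo=0(20)+hi=7(80)=100
lo=0(20)+hi=6(57)=77
lo=0(20)+hi=5(44)=64
lo=1(23)+hi=5(44)=67
lo=2(36)+hi=5(44)=80
lo=2(36)+hi=4(42)=78
lo=2(36)+hi=3(38)=74

Yes: 36+38=74


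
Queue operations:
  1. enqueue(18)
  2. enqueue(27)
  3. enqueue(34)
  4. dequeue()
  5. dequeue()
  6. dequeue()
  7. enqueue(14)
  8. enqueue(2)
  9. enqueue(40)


enqueue(18) -> [18]
enqueue(27) -> [18, 27]
enqueue(34) -> [18, 27, 34]
dequeue()->18, [27, 34]
dequeue()->27, [34]
dequeue()->34, []
enqueue(14) -> [14]
enqueue(2) -> [14, 2]
enqueue(40) -> [14, 2, 40]

Final queue: [14, 2, 40]


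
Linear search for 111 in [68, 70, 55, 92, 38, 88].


i=0: 68!=111
i=1: 70!=111
i=2: 55!=111
i=3: 92!=111
i=4: 38!=111
i=5: 88!=111

Not found, 6 comps


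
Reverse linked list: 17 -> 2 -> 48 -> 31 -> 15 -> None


Step 1: curr=17, set curr.next=prev(None) | reversed so far: 17
Step 2: curr=2, set curr.next=prev(17) | reversed so far: 2 -> 17
Step 3: curr=48, set curr.next=prev(2) | reversed so far: 48 -> 2 -> 17
Step 4: curr=31, set curr.next=prev(48) | reversed so far: 31 -> 48 -> 2 -> 17
Step 5: curr=15, set curr.next=prev(31) | reversed so far: 15 -> 31 -> 48 -> 2 -> 17

15 -> 31 -> 48 -> 2 -> 17 -> None


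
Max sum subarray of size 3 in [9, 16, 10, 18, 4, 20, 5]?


[0:3]: 35
[1:4]: 44
[2:5]: 32
[3:6]: 42
[4:7]: 29

Max: 44 at [1:4]


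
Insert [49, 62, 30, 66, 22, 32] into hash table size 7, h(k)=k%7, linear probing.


Insert 49: h=0 -> slot 0
Insert 62: h=6 -> slot 6
Insert 30: h=2 -> slot 2
Insert 66: h=3 -> slot 3
Insert 22: h=1 -> slot 1
Insert 32: h=4 -> slot 4

Table: [49, 22, 30, 66, 32, None, 62]


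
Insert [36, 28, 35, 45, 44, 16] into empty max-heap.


Insert 36: [36]
Insert 28: [36, 28]
Insert 35: [36, 28, 35]
Insert 45: [45, 36, 35, 28]
Insert 44: [45, 44, 35, 28, 36]
Insert 16: [45, 44, 35, 28, 36, 16]

Final heap: [45, 44, 35, 28, 36, 16]


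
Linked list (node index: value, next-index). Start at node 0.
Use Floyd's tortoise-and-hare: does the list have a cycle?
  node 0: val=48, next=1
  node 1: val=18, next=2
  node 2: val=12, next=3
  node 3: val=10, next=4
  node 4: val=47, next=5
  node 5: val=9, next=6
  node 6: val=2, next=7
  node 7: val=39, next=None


Floyd's tortoise (slow, +1) and hare (fast, +2):
  init: slow=0, fast=0
  step 1: slow=1, fast=2
  step 2: slow=2, fast=4
  step 3: slow=3, fast=6
  step 4: fast 6->7->None, no cycle

Cycle: no


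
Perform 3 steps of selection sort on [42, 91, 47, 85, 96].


Initial: [42, 91, 47, 85, 96]
Step 1: min=42 at 0
  Swap: [42, 91, 47, 85, 96]
Step 2: min=47 at 2
  Swap: [42, 47, 91, 85, 96]
Step 3: min=85 at 3
  Swap: [42, 47, 85, 91, 96]

After 3 steps: [42, 47, 85, 91, 96]


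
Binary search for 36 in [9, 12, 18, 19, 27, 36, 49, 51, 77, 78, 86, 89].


Step 1: lo=0, hi=11, mid=5, val=36

Found at index 5


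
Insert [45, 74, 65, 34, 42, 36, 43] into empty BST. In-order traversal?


Insert 45: root
Insert 74: R from 45
Insert 65: R from 45 -> L from 74
Insert 34: L from 45
Insert 42: L from 45 -> R from 34
Insert 36: L from 45 -> R from 34 -> L from 42
Insert 43: L from 45 -> R from 34 -> R from 42

In-order: [34, 36, 42, 43, 45, 65, 74]


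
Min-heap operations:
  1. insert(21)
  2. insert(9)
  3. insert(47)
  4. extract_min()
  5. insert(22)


insert(21) -> [21]
insert(9) -> [9, 21]
insert(47) -> [9, 21, 47]
extract_min()->9, [21, 47]
insert(22) -> [21, 47, 22]

Final heap: [21, 47, 22]


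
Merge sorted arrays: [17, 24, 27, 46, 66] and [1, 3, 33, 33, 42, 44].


Take 1 from B
Take 3 from B
Take 17 from A
Take 24 from A
Take 27 from A
Take 33 from B
Take 33 from B
Take 42 from B
Take 44 from B

Merged: [1, 3, 17, 24, 27, 33, 33, 42, 44, 46, 66]


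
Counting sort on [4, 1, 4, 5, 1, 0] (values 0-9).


Input: [4, 1, 4, 5, 1, 0]
Counts: [1, 2, 0, 0, 2, 1, 0, 0, 0, 0]

Sorted: [0, 1, 1, 4, 4, 5]


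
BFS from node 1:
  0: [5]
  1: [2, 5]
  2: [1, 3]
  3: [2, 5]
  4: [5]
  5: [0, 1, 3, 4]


Visit 1, enqueue [2, 5]
Visit 2, enqueue [3]
Visit 5, enqueue [0, 4]
Visit 3, enqueue []
Visit 0, enqueue []
Visit 4, enqueue []

BFS order: [1, 2, 5, 3, 0, 4]


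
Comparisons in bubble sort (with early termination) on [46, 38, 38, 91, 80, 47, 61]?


Algorithm: bubble sort (with early termination)
Input: [46, 38, 38, 91, 80, 47, 61]
Sorted: [38, 38, 46, 47, 61, 80, 91]

15
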